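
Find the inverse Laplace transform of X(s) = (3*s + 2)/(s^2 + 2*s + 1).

-t*exp(-t) + 3*exp(-t)

Factor the denominator: s^2 + 2*s + 1 = (s + 1)^2.
Partial fraction decomposition gives [3/(s + 1)] + [-1/(s + 1)^2].
Invert each term: 3/(s + 1) ↔ 3e^(-t); -1/(s + 1)^2 ↔ -t·e^(-t).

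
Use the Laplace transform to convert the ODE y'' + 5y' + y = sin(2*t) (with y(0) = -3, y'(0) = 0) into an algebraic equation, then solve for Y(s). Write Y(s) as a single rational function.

Y(s) = (-3*s^3 - 15*s^2 - 12*s - 58)/(s^4 + 5*s^3 + 5*s^2 + 20*s + 4)

Apply the Laplace transform to the equation.
With L{y''} = s^2 Y - s·y(0) - y'(0) and L{y'} = sY - y(0), with y(0) = -3, y'(0) = 0: the LHS transforms to (s^2 + 5*s + 1)Y - (-3*s - 15).
The right side is L{sin(2*t)} = 2/(s^2 + 4).
So (s^2 + 5*s + 1)Y = 2/(s^2 + 4) + (-3*s - 15).
Isolate Y and clear denominators.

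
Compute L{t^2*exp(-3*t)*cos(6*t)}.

L{cos(6t)} = s/(s^2 + 36).
Multiplying by e^(-3t) shifts s → s + 3, so L{exp(-3*t)*cos(6*t)} = (s + 3)/((s + 3)^2 + 36).
Then apply L{t^2·g(t)} = (-1)^2 d^2/ds^2[G(s)] with G(s) = (s + 3)/((s + 3)^2 + 36):
differentiating 2 times and applying the sign gives 2*(s + 3)*(s^2 + 6*s - 99)/(s^2 + 6*s + 45)^3.

2*(s + 3)*(s^2 + 6*s - 99)/(s^2 + 6*s + 45)^3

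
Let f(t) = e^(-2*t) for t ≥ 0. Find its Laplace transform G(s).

G(s) = 1/(s + 2)

L{e^(-2t)} = 1/(s + 2).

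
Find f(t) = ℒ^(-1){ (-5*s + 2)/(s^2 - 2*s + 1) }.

Factor the denominator: s^2 - 2*s + 1 = (s - 1)^2.
Partial fraction decomposition gives [-5/(s - 1)] + [-3/(s - 1)^2].
Invert each term: -5/(s - 1) ↔ -5e^(t); -3/(s - 1)^2 ↔ -3t·e^(t).

f(t) = -3*t*exp(t) - 5*exp(t)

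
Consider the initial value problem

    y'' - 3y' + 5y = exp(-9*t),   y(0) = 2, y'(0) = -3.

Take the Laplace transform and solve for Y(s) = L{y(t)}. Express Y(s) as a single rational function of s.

Transform both sides with L{·}.
With L{y''} = s^2 Y - s·y(0) - y'(0) and L{y'} = sY - y(0), with y(0) = 2, y'(0) = -3: the LHS transforms to (s^2 - 3*s + 5)Y - (2*s - 9).
The right side is L{exp(-9*t)} = 1/(s + 9).
So (s^2 - 3*s + 5)Y = 1/(s + 9) + (2*s - 9).
Isolate Y and clear denominators.

Y(s) = (2*s^2 + 9*s - 80)/(s^3 + 6*s^2 - 22*s + 45)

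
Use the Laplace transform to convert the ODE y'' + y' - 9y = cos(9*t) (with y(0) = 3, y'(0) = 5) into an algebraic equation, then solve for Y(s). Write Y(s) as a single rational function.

Apply the Laplace transform to the equation.
The derivative rules (L{y''} = s^2 Y - s·y(0) - y'(0) and L{y'} = sY - y(0), with y(0) = 3, y'(0) = 5) turn the left side into (s^2 + s - 9)Y - (3*s + 8).
The right side is L{cos(9*t)} = s/(s^2 + 81).
So (s^2 + s - 9)Y = s/(s^2 + 81) + (3*s + 8).
Divide through and combine into a single rational function.

Y(s) = (3*s^3 + 8*s^2 + 244*s + 648)/(s^4 + s^3 + 72*s^2 + 81*s - 729)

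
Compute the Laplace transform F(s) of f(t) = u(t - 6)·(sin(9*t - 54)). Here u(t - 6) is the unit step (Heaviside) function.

F(s) = 9*exp(-6*s)/(s^2 + 81)

By the second shifting theorem, L{u(t - c)·g(t - c)} = e^(-cs)·G(s) with c = 6 and G(s) = L{g(t)}.
L{sin(9t)} = 9/(s^2 + 81).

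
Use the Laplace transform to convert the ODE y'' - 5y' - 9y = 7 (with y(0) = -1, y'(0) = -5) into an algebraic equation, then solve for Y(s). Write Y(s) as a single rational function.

Apply the Laplace transform to the equation.
Using L{y''} = s^2 Y - s·y(0) - y'(0) and L{y'} = sY - y(0), with y(0) = -1, y'(0) = -5, the left side becomes (s^2 - 5*s - 9)Y - (-s).
The right side is L{7} = 7/s.
So (s^2 - 5*s - 9)Y = 7/s + (-s).
Solve for Y(s) and write it as one ratio of polynomials.

Y(s) = (-s^2 + 7)/(s^3 - 5*s^2 - 9*s)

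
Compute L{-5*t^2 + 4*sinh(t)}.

4/(s^2 - 1) - 10/s^3

By linearity of the Laplace transform, transform each term separately.
(4)·[L{sinh(t)} = 1/(s^2 - 1)]; (-5)·[L{t^2} = 2!/s^3 = 2/s^3].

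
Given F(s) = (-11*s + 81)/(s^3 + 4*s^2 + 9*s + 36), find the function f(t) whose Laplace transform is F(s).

f(t) = 3*sin(3*t) - 5*cos(3*t) + 5*exp(-4*t)

Factor the denominator: s^3 + 4*s^2 + 9*s + 36 = (s + 4)*(s^2 + 9).
Partial fraction decomposition gives [5/(s + 4)] + [-5*s/(s^2 + 9)] + [9/(s^2 + 9)].
Invert each term: 5/(s + 4) ↔ 5e^(-4t); -5·s/(s^2 + 9) ↔ -5cos(3t); 3·3/(s^2 + 9) ↔ 3sin(3t).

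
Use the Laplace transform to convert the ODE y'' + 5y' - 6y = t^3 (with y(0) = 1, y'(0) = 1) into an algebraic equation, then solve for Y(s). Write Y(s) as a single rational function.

Transform both sides with L{·}.
Using L{y''} = s^2 Y - s·y(0) - y'(0) and L{y'} = sY - y(0), with y(0) = 1, y'(0) = 1, the left side becomes (s^2 + 5*s - 6)Y - (s + 6).
The right side is L{t^3} = 6/s^4.
So (s^2 + 5*s - 6)Y = 6/s^4 + (s + 6).
Solve for Y(s) and write it as one ratio of polynomials.

Y(s) = (s^5 + 6*s^4 + 6)/(s^6 + 5*s^5 - 6*s^4)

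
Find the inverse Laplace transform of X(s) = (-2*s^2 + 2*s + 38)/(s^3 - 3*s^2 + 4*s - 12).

2*exp(3*t) - 5*sin(2*t) - 4*cos(2*t)

Factor the denominator: s^3 - 3*s^2 + 4*s - 12 = (s - 3)*(s^2 + 4).
Partial fraction decomposition gives [2/(s - 3)] + [-4*s/(s^2 + 4)] + [-10/(s^2 + 4)].
Invert each term: 2/(s - 3) ↔ 2e^(3t); -4·s/(s^2 + 4) ↔ -4cos(2t); -5·2/(s^2 + 4) ↔ -5sin(2t).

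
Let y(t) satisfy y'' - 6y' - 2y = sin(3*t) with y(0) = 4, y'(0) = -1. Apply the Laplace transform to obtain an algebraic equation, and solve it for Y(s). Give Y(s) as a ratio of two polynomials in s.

Y(s) = (4*s^3 - 25*s^2 + 36*s - 222)/(s^4 - 6*s^3 + 7*s^2 - 54*s - 18)

Transform both sides with L{·}.
The derivative rules (L{y''} = s^2 Y - s·y(0) - y'(0) and L{y'} = sY - y(0), with y(0) = 4, y'(0) = -1) turn the left side into (s^2 - 6*s - 2)Y - (4*s - 25).
The right side is L{sin(3*t)} = 3/(s^2 + 9).
So (s^2 - 6*s - 2)Y = 3/(s^2 + 9) + (4*s - 25).
Solve for Y(s) and write it as one ratio of polynomials.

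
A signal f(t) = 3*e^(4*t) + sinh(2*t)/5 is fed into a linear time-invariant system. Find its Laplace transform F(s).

F(s) = 2/(5*(s^2 - 4)) + 3/(s - 4)

Apply the Laplace transform termwise.
(3)·[L{e^(4t)} = 1/(s - 4)]; (1/5)·[L{sinh(2t)} = 2/(s^2 - 4)].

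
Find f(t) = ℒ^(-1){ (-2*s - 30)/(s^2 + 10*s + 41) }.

Complete the square in the denominator: s^2 + 10*s + 41 = (s + 5)^2 + 4^2.
Split the numerator to match: -2*s - 30 = -2·(s + 5) - 5·4.
Invert each term: -2·(s + 5)/((s + 5)^2 + 16) ↔ -2e^(-5t)cos(4t); -5·4/((s + 5)^2 + 16) ↔ -5e^(-5t)sin(4t).

f(t) = -5*exp(-5*t)*sin(4*t) - 2*exp(-5*t)*cos(4*t)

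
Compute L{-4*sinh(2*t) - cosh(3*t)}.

The transform is linear, so treat each term independently.
(-1)·[L{cosh(3t)} = s/(s^2 - 9)]; (-4)·[L{sinh(2t)} = 2/(s^2 - 4)].

-s/(s^2 - 9) - 8/(s^2 - 4)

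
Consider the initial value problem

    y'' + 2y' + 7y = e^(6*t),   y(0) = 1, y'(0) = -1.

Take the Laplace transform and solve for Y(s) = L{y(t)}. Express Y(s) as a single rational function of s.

Y(s) = (s^2 - 5*s - 5)/(s^3 - 4*s^2 - 5*s - 42)

Apply the Laplace transform to the equation.
With L{y''} = s^2 Y - s·y(0) - y'(0) and L{y'} = sY - y(0), with y(0) = 1, y'(0) = -1: the LHS transforms to (s^2 + 2*s + 7)Y - (s + 1).
The right side is L{e^(6*t)} = 1/(s - 6).
So (s^2 + 2*s + 7)Y = 1/(s - 6) + (s + 1).
Divide through and combine into a single rational function.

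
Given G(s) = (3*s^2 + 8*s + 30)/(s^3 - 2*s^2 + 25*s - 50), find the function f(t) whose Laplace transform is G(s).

f(t) = 2*exp(2*t) + 2*sin(5*t) + cos(5*t)

Factor the denominator: s^3 - 2*s^2 + 25*s - 50 = (s - 2)*(s^2 + 25).
Partial fraction decomposition gives [2/(s - 2)] + [s/(s^2 + 25)] + [10/(s^2 + 25)].
Invert each term: 2/(s - 2) ↔ 2e^(2t); 1·s/(s^2 + 25) ↔ cos(5t); 2·5/(s^2 + 25) ↔ 2sin(5t).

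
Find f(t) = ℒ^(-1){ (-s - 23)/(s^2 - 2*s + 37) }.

f(t) = -4*exp(t)*sin(6*t) - exp(t)*cos(6*t)

Complete the square in the denominator: s^2 - 2*s + 37 = (s - 1)^2 + 6^2.
Split the numerator to match: -s - 23 = -1·(s - 1) - 4·6.
Invert each term: -1·(s - 1)/((s - 1)^2 + 36) ↔ -e^(t)cos(6t); -4·6/((s - 1)^2 + 36) ↔ -4e^(t)sin(6t).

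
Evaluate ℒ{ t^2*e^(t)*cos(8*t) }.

L{cos(8t)} = s/(s^2 + 64).
Multiplying by e^(t) shifts s → s - 1, so L{e^(t)*cos(8*t)} = (s - 1)/((s - 1)^2 + 64).
Then apply L{t^2·g(t)} = (-1)^2 d^2/ds^2[G(s)] with G(s) = (s - 1)/((s - 1)^2 + 64):
differentiating 2 times and applying the sign gives 2*(s - 1)*(s^2 - 2*s - 191)/(s^2 - 2*s + 65)^3.

2*(s - 1)*(s^2 - 2*s - 191)/(s^2 - 2*s + 65)^3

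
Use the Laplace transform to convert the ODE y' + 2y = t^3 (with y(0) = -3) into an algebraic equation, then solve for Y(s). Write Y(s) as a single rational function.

Y(s) = (-3*s^4 + 6)/(s^5 + 2*s^4)

Laplace-transform each side.
Using L{y'} = sY - y(0) = sY - (-3), the left side becomes (s + 2)Y - (-3).
The right side is L{t^3} = 6/s^4.
So (s + 2)Y = 6/s^4 + (-3).
Divide through and combine into a single rational function.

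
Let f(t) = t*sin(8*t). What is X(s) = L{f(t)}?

X(s) = 16*s/(s^2 + 64)^2

L{sin(8t)} = 8/(s^2 + 64).
Then apply L{t·g(t)} = -d/ds[G(s)] with G(s) = 8/(s^2 + 64):
differentiating 1 time and applying the sign gives 16*s/(s^2 + 64)^2.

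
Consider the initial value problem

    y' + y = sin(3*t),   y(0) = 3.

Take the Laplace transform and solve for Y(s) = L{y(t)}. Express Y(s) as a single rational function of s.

Apply the Laplace transform to the equation.
The derivative rules (L{y'} = sY - y(0) = sY - 3) turn the left side into (s + 1)Y - (3).
The right side is L{sin(3*t)} = 3/(s^2 + 9).
So (s + 1)Y = 3/(s^2 + 9) + (3).
Solve for Y(s) and write it as one ratio of polynomials.

Y(s) = (3*s^2 + 30)/(s^3 + s^2 + 9*s + 9)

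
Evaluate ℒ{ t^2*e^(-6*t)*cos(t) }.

L{cos(t)} = s/(s^2 + 1).
Multiplying by e^(-6t) shifts s → s + 6, so L{e^(-6*t)*cos(t)} = (s + 6)/((s + 6)^2 + 1).
Then apply L{t^2·g(t)} = (-1)^2 d^2/ds^2[G(s)] with G(s) = (s + 6)/((s + 6)^2 + 1):
differentiating 2 times and applying the sign gives 2*(s + 6)*(s^2 + 12*s + 33)/(s^2 + 12*s + 37)^3.

2*(s + 6)*(s^2 + 12*s + 33)/(s^2 + 12*s + 37)^3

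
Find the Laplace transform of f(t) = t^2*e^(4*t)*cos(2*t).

2*(s - 4)*(s^2 - 8*s + 4)/(s^2 - 8*s + 20)^3

L{cos(2t)} = s/(s^2 + 4).
Multiplying by e^(4t) shifts s → s - 4, so L{e^(4*t)*cos(2*t)} = (s - 4)/((s - 4)^2 + 4).
Then apply L{t^2·g(t)} = (-1)^2 d^2/ds^2[G(s)] with G(s) = (s - 4)/((s - 4)^2 + 4):
differentiating 2 times and applying the sign gives 2*(s - 4)*(s^2 - 8*s + 4)/(s^2 - 8*s + 20)^3.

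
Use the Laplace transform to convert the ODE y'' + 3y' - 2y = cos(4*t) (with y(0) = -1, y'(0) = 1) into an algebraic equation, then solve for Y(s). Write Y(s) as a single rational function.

Apply the Laplace transform to the equation.
The derivative rules (L{y''} = s^2 Y - s·y(0) - y'(0) and L{y'} = sY - y(0), with y(0) = -1, y'(0) = 1) turn the left side into (s^2 + 3*s - 2)Y - (-s - 2).
The right side is L{cos(4*t)} = s/(s^2 + 16).
So (s^2 + 3*s - 2)Y = s/(s^2 + 16) + (-s - 2).
Isolate Y and clear denominators.

Y(s) = (-s^3 - 2*s^2 - 15*s - 32)/(s^4 + 3*s^3 + 14*s^2 + 48*s - 32)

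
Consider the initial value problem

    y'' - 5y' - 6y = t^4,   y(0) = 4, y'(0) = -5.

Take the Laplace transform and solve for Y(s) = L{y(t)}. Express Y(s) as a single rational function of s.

Transform both sides with L{·}.
Using L{y''} = s^2 Y - s·y(0) - y'(0) and L{y'} = sY - y(0), with y(0) = 4, y'(0) = -5, the left side becomes (s^2 - 5*s - 6)Y - (4*s - 25).
The right side is L{t^4} = 24/s^5.
So (s^2 - 5*s - 6)Y = 24/s^5 + (4*s - 25).
Isolate Y and clear denominators.

Y(s) = (4*s^6 - 25*s^5 + 24)/(s^7 - 5*s^6 - 6*s^5)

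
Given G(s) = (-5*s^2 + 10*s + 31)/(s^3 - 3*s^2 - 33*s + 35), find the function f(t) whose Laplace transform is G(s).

Factor the denominator: s^3 - 3*s^2 - 33*s + 35 = (s - 7)*(s - 1)*(s + 5).
Partial fraction decomposition gives [-2/(s - 7)] + [-1/(s - 1)] + [-2/(s + 5)].
Invert each term: -2/(s - 7) ↔ -2e^(7t); -1/(s - 1) ↔ -e^(t); -2/(s + 5) ↔ -2e^(-5t).

f(t) = -2*exp(7*t) - exp(t) - 2*exp(-5*t)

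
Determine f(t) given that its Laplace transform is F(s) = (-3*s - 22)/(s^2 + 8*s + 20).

Complete the square in the denominator: s^2 + 8*s + 20 = (s + 4)^2 + 2^2.
Split the numerator to match: -3*s - 22 = -3·(s + 4) - 5·2.
Invert each term: -3·(s + 4)/((s + 4)^2 + 4) ↔ -3e^(-4t)cos(2t); -5·2/((s + 4)^2 + 4) ↔ -5e^(-4t)sin(2t).

f(t) = -5*exp(-4*t)*sin(2*t) - 3*exp(-4*t)*cos(2*t)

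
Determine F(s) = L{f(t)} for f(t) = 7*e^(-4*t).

F(s) = 7/(s + 4)

L{7} = 7/s.
By the first shifting theorem, multiplying by e^(-4t) replaces s with s + 4.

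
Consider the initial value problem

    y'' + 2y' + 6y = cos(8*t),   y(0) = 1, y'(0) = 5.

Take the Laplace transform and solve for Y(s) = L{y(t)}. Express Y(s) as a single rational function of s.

Y(s) = (s^3 + 7*s^2 + 65*s + 448)/(s^4 + 2*s^3 + 70*s^2 + 128*s + 384)

Transform both sides with L{·}.
Using L{y''} = s^2 Y - s·y(0) - y'(0) and L{y'} = sY - y(0), with y(0) = 1, y'(0) = 5, the left side becomes (s^2 + 2*s + 6)Y - (s + 7).
The right side is L{cos(8*t)} = s/(s^2 + 64).
So (s^2 + 2*s + 6)Y = s/(s^2 + 64) + (s + 7).
Solve for Y(s) and write it as one ratio of polynomials.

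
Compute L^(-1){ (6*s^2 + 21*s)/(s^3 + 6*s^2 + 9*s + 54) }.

-sin(3*t) + 4*cos(3*t) + 2*exp(-6*t)

Factor the denominator: s^3 + 6*s^2 + 9*s + 54 = (s + 6)*(s^2 + 9).
Partial fraction decomposition gives [2/(s + 6)] + [4*s/(s^2 + 9)] + [-3/(s^2 + 9)].
Invert each term: 2/(s + 6) ↔ 2e^(-6t); 4·s/(s^2 + 9) ↔ 4cos(3t); -1·3/(s^2 + 9) ↔ -sin(3t).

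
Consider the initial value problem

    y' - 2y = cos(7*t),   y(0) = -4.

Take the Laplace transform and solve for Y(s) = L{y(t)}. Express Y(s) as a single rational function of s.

Y(s) = (-4*s^2 + s - 196)/(s^3 - 2*s^2 + 49*s - 98)

Transform both sides with L{·}.
Using L{y'} = sY - y(0) = sY - (-4), the left side becomes (s - 2)Y - (-4).
The right side is L{cos(7*t)} = s/(s^2 + 49).
So (s - 2)Y = s/(s^2 + 49) + (-4).
Solve for Y(s) and write it as one ratio of polynomials.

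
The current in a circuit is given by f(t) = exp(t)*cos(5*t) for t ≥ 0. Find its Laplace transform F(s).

L{cos(5t)} = s/(s^2 + 25).
By the first shifting theorem, multiplying by e^(t) replaces s with s - 1.

F(s) = (s - 1)/((s - 1)^2 + 25)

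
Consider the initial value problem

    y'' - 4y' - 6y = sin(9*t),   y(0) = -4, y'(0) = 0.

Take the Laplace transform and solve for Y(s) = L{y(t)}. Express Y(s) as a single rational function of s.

Y(s) = (-4*s^3 + 16*s^2 - 324*s + 1305)/(s^4 - 4*s^3 + 75*s^2 - 324*s - 486)

Apply the Laplace transform to the equation.
The derivative rules (L{y''} = s^2 Y - s·y(0) - y'(0) and L{y'} = sY - y(0), with y(0) = -4, y'(0) = 0) turn the left side into (s^2 - 4*s - 6)Y - (-4*s + 16).
The right side is L{sin(9*t)} = 9/(s^2 + 81).
So (s^2 - 4*s - 6)Y = 9/(s^2 + 81) + (-4*s + 16).
Divide through and combine into a single rational function.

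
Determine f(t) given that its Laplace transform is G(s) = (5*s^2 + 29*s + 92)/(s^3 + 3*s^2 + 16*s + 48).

Factor the denominator: s^3 + 3*s^2 + 16*s + 48 = (s + 3)*(s^2 + 16).
Partial fraction decomposition gives [2/(s + 3)] + [3*s/(s^2 + 16)] + [20/(s^2 + 16)].
Invert each term: 2/(s + 3) ↔ 2e^(-3t); 3·s/(s^2 + 16) ↔ 3cos(4t); 5·4/(s^2 + 16) ↔ 5sin(4t).

f(t) = 5*sin(4*t) + 3*cos(4*t) + 2*exp(-3*t)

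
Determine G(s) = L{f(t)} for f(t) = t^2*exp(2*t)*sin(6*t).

G(s) = 36*(s^2 - 4*s - 8)/(s^2 - 4*s + 40)^3

L{sin(6t)} = 6/(s^2 + 36).
Multiplying by e^(2t) shifts s → s - 2, so L{exp(2*t)*sin(6*t)} = 6/((s - 2)^2 + 36).
Then apply L{t^2·g(t)} = (-1)^2 d^2/ds^2[H(s)] with H(s) = 6/((s - 2)^2 + 36):
differentiating 2 times and applying the sign gives 36*(s^2 - 4*s - 8)/(s^2 - 4*s + 40)^3.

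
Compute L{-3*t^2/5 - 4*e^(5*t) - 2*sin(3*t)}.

-6/(s^2 + 9) - 4/(s - 5) - 6/(5*s^3)

Apply the Laplace transform termwise.
(-3/5)·[L{t^2} = 2!/s^3 = 2/s^3]; (-4)·[L{e^(5t)} = 1/(s - 5)]; (-2)·[L{sin(3t)} = 3/(s^2 + 9)].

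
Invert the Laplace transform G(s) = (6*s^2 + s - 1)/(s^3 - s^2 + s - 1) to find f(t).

Factor the denominator: s^3 - s^2 + s - 1 = (s - 1)*(s^2 + 1).
Partial fraction decomposition gives [3/(s - 1)] + [3*s/(s^2 + 1)] + [4/(s^2 + 1)].
Invert each term: 3/(s - 1) ↔ 3e^(t); 3·s/(s^2 + 1) ↔ 3cos(t); 4·1/(s^2 + 1) ↔ 4sin(t).

f(t) = 3*exp(t) + 4*sin(t) + 3*cos(t)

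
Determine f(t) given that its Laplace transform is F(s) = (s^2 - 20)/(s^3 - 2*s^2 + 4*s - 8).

Factor the denominator: s^3 - 2*s^2 + 4*s - 8 = (s - 2)*(s^2 + 4).
Partial fraction decomposition gives [-2/(s - 2)] + [3*s/(s^2 + 4)] + [6/(s^2 + 4)].
Invert each term: -2/(s - 2) ↔ -2e^(2t); 3·s/(s^2 + 4) ↔ 3cos(2t); 3·2/(s^2 + 4) ↔ 3sin(2t).

f(t) = -2*exp(2*t) + 3*sin(2*t) + 3*cos(2*t)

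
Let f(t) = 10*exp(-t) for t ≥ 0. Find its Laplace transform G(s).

L{10} = 10/s.
By the first shifting theorem, multiplying by e^(-t) replaces s with s + 1.

G(s) = 10/(s + 1)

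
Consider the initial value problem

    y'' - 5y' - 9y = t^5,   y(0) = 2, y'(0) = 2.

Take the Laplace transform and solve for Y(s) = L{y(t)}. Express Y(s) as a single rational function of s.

Y(s) = (2*s^7 - 8*s^6 + 120)/(s^8 - 5*s^7 - 9*s^6)

Take the Laplace transform of both sides.
The derivative rules (L{y''} = s^2 Y - s·y(0) - y'(0) and L{y'} = sY - y(0), with y(0) = 2, y'(0) = 2) turn the left side into (s^2 - 5*s - 9)Y - (2*s - 8).
The right side is L{t^5} = 120/s^6.
So (s^2 - 5*s - 9)Y = 120/s^6 + (2*s - 8).
Divide through and combine into a single rational function.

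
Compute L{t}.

s^(-2)

L{t} = 1!/s^2 = 1/s^2.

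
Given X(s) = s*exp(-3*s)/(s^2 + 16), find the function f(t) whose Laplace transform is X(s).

f(t) = Heaviside(t - 3)*(cos(4*t - 12))

The factor e^(-3s) signals a time shift by c = 3 (second shifting theorem).
L{cos(4t)} = s/(s^2 + 16), so L^-1{s/(s^2 + 16)} = cos(4*t).
Hence the inverse is u(t - 3) times that function evaluated at t - 3.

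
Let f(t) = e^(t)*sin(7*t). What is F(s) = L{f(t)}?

L{sin(7t)} = 7/(s^2 + 49).
By the first shifting theorem, multiplying by e^(t) replaces s with s - 1.

F(s) = 7/((s - 1)^2 + 49)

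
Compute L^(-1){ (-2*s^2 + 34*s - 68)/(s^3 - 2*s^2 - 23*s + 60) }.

Factor the denominator: s^3 - 2*s^2 - 23*s + 60 = (s - 4)*(s - 3)*(s + 5).
Partial fraction decomposition gives [-4/(s + 5)] + [-2/(s - 3)] + [4/(s - 4)].
Invert each term: -4/(s + 5) ↔ -4e^(-5t); -2/(s - 3) ↔ -2e^(3t); 4/(s - 4) ↔ 4e^(4t).

4*exp(4*t) - 2*exp(3*t) - 4*exp(-5*t)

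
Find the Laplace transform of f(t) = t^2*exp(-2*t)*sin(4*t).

L{sin(4t)} = 4/(s^2 + 16).
Multiplying by e^(-2t) shifts s → s + 2, so L{exp(-2*t)*sin(4*t)} = 4/((s + 2)^2 + 16).
Then apply L{t^2·g(t)} = (-1)^2 d^2/ds^2[H(s)] with H(s) = 4/((s + 2)^2 + 16):
differentiating 2 times and applying the sign gives 8*(3*s^2 + 12*s - 4)/(s^2 + 4*s + 20)^3.

8*(3*s^2 + 12*s - 4)/(s^2 + 4*s + 20)^3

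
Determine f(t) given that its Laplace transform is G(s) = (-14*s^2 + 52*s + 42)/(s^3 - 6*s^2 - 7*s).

f(t) = -5*exp(7*t) - 6 - 3*exp(-t)

Factor the denominator: s^3 - 6*s^2 - 7*s = s*(s - 7)*(s + 1).
Partial fraction decomposition gives [-3/(s + 1)] + [-6/s] + [-5/(s - 7)].
Invert each term: -3/(s + 1) ↔ -3e^(-t); -6/(s - 0) ↔ -6e^(0t); -5/(s - 7) ↔ -5e^(7t).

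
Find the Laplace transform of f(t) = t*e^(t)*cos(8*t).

(s - 9)*(s + 7)/(s^2 - 2*s + 65)^2

L{cos(8t)} = s/(s^2 + 64).
Multiplying by e^(t) shifts s → s - 1, so L{e^(t)*cos(8*t)} = (s - 1)/((s - 1)^2 + 64).
Then apply L{t·g(t)} = -d/ds[G(s)] with G(s) = (s - 1)/((s - 1)^2 + 64):
differentiating 1 time and applying the sign gives (s - 9)*(s + 7)/(s^2 - 2*s + 65)^2.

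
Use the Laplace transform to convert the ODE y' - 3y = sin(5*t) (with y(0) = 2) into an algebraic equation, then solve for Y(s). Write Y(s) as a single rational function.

Y(s) = (2*s^2 + 55)/(s^3 - 3*s^2 + 25*s - 75)

Transform both sides with L{·}.
With L{y'} = sY - y(0) = sY - 2: the LHS transforms to (s - 3)Y - (2).
The right side is L{sin(5*t)} = 5/(s^2 + 25).
So (s - 3)Y = 5/(s^2 + 25) + (2).
Isolate Y and clear denominators.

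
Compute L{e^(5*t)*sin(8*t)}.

8/((s - 5)^2 + 64)

L{sin(8t)} = 8/(s^2 + 64).
By the first shifting theorem, multiplying by e^(5t) replaces s with s - 5.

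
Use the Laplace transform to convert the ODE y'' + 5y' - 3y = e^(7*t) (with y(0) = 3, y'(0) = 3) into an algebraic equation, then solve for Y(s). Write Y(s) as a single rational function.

Apply the Laplace transform to the equation.
With L{y''} = s^2 Y - s·y(0) - y'(0) and L{y'} = sY - y(0), with y(0) = 3, y'(0) = 3: the LHS transforms to (s^2 + 5*s - 3)Y - (3*s + 18).
The right side is L{e^(7*t)} = 1/(s - 7).
So (s^2 + 5*s - 3)Y = 1/(s - 7) + (3*s + 18).
Isolate Y and clear denominators.

Y(s) = (3*s^2 - 3*s - 125)/(s^3 - 2*s^2 - 38*s + 21)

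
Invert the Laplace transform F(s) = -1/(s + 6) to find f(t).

Since L{e^(-6t)} = 1/(s + 6), the inverse is exp(-6*t), scaled by -1.

f(t) = -exp(-6*t)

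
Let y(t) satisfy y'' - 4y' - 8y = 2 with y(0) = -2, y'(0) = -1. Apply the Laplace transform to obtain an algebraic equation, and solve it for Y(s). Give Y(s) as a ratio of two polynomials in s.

Transform both sides with L{·}.
Using L{y''} = s^2 Y - s·y(0) - y'(0) and L{y'} = sY - y(0), with y(0) = -2, y'(0) = -1, the left side becomes (s^2 - 4*s - 8)Y - (-2*s + 7).
The right side is L{2} = 2/s.
So (s^2 - 4*s - 8)Y = 2/s + (-2*s + 7).
Solve for Y(s) and write it as one ratio of polynomials.

Y(s) = (-2*s^2 + 7*s + 2)/(s^3 - 4*s^2 - 8*s)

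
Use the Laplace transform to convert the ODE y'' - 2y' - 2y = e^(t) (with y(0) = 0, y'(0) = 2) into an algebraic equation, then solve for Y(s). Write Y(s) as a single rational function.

Transform both sides with L{·}.
With L{y''} = s^2 Y - s·y(0) - y'(0) and L{y'} = sY - y(0), with y(0) = 0, y'(0) = 2: the LHS transforms to (s^2 - 2*s - 2)Y - (2).
The right side is L{e^(t)} = 1/(s - 1).
So (s^2 - 2*s - 2)Y = 1/(s - 1) + (2).
Solve for Y(s) and write it as one ratio of polynomials.

Y(s) = (2*s - 1)/(s^3 - 3*s^2 + 2)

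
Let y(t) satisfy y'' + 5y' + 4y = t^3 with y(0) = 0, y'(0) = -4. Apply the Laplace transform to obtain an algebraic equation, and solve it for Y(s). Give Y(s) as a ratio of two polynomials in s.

Take the Laplace transform of both sides.
Using L{y''} = s^2 Y - s·y(0) - y'(0) and L{y'} = sY - y(0), with y(0) = 0, y'(0) = -4, the left side becomes (s^2 + 5*s + 4)Y - (-4).
The right side is L{t^3} = 6/s^4.
So (s^2 + 5*s + 4)Y = 6/s^4 + (-4).
Solve for Y(s) and write it as one ratio of polynomials.

Y(s) = (-4*s^4 + 6)/(s^6 + 5*s^5 + 4*s^4)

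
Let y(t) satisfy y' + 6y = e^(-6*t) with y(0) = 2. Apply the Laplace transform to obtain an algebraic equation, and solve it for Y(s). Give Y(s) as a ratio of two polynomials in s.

Laplace-transform each side.
The derivative rules (L{y'} = sY - y(0) = sY - 2) turn the left side into (s + 6)Y - (2).
The right side is L{e^(-6*t)} = 1/(s + 6).
So (s + 6)Y = 1/(s + 6) + (2).
Isolate Y and clear denominators.

Y(s) = (2*s + 13)/(s^2 + 12*s + 36)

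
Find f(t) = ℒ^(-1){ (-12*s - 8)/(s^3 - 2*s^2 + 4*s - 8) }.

Factor the denominator: s^3 - 2*s^2 + 4*s - 8 = (s - 2)*(s^2 + 4).
Partial fraction decomposition gives [-4/(s - 2)] + [4*s/(s^2 + 4)] + [-4/(s^2 + 4)].
Invert each term: -4/(s - 2) ↔ -4e^(2t); 4·s/(s^2 + 4) ↔ 4cos(2t); -2·2/(s^2 + 4) ↔ -2sin(2t).

f(t) = -4*exp(2*t) - 2*sin(2*t) + 4*cos(2*t)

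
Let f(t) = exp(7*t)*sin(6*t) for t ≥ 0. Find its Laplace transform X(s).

L{sin(6t)} = 6/(s^2 + 36).
By the first shifting theorem, multiplying by e^(7t) replaces s with s - 7.

X(s) = 6/((s - 7)^2 + 36)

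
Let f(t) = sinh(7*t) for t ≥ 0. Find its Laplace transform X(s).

L{sinh(7t)} = 7/(s^2 - 49).

X(s) = 7/(s^2 - 49)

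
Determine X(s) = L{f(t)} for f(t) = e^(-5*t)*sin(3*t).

L{sin(3t)} = 3/(s^2 + 9).
By the first shifting theorem, multiplying by e^(-5t) replaces s with s + 5.

X(s) = 3/((s + 5)^2 + 9)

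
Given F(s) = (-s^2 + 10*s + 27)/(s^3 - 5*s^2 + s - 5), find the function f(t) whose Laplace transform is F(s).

Factor the denominator: s^3 - 5*s^2 + s - 5 = (s - 5)*(s^2 + 1).
Partial fraction decomposition gives [2/(s - 5)] + [-3*s/(s^2 + 1)] + [-5/(s^2 + 1)].
Invert each term: 2/(s - 5) ↔ 2e^(5t); -3·s/(s^2 + 1) ↔ -3cos(t); -5·1/(s^2 + 1) ↔ -5sin(t).

f(t) = 2*exp(5*t) - 5*sin(t) - 3*cos(t)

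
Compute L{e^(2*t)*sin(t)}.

L{sin(t)} = 1/(s^2 + 1).
By the first shifting theorem, multiplying by e^(2t) replaces s with s - 2.

1/((s - 2)^2 + 1)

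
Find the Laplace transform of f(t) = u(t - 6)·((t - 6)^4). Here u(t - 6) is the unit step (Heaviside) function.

By the second shifting theorem, L{u(t - c)·g(t - c)} = e^(-cs)·G(s) with c = 6 and G(s) = L{g(t)}.
L{t^4} = 4!/s^5 = 24/s^5.

24*exp(-6*s)/s^5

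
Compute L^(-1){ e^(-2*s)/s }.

Heaviside(t - 2)

The factor e^(-2s) signals a time shift by c = 2 (second shifting theorem).
L{1} = 1/s, so L^-1{1/s} = 1.
Hence the inverse is u(t - 2) times that function evaluated at t - 2.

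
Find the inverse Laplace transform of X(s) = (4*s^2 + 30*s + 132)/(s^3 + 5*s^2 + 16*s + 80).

5*sin(4*t) + 2*cos(4*t) + 2*exp(-5*t)

Factor the denominator: s^3 + 5*s^2 + 16*s + 80 = (s + 5)*(s^2 + 16).
Partial fraction decomposition gives [2/(s + 5)] + [2*s/(s^2 + 16)] + [20/(s^2 + 16)].
Invert each term: 2/(s + 5) ↔ 2e^(-5t); 2·s/(s^2 + 16) ↔ 2cos(4t); 5·4/(s^2 + 16) ↔ 5sin(4t).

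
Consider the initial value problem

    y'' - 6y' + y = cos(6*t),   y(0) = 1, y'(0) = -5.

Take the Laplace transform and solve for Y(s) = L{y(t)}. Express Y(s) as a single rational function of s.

Y(s) = (s^3 - 11*s^2 + 37*s - 396)/(s^4 - 6*s^3 + 37*s^2 - 216*s + 36)

Transform both sides with L{·}.
Using L{y''} = s^2 Y - s·y(0) - y'(0) and L{y'} = sY - y(0), with y(0) = 1, y'(0) = -5, the left side becomes (s^2 - 6*s + 1)Y - (s - 11).
The right side is L{cos(6*t)} = s/(s^2 + 36).
So (s^2 - 6*s + 1)Y = s/(s^2 + 36) + (s - 11).
Solve for Y(s) and write it as one ratio of polynomials.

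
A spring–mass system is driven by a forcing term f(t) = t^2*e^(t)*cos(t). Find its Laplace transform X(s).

X(s) = 2*(s - 1)*(s^2 - 2*s - 2)/(s^2 - 2*s + 2)^3

L{cos(t)} = s/(s^2 + 1).
Multiplying by e^(t) shifts s → s - 1, so L{e^(t)*cos(t)} = (s - 1)/((s - 1)^2 + 1).
Then apply L{t^2·g(t)} = (-1)^2 d^2/ds^2[G(s)] with G(s) = (s - 1)/((s - 1)^2 + 1):
differentiating 2 times and applying the sign gives 2*(s - 1)*(s^2 - 2*s - 2)/(s^2 - 2*s + 2)^3.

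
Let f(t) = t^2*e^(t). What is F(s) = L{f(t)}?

F(s) = 2/(s - 1)^3

L{e^(t)} = 1/(s - 1).
Then apply L{t^2·g(t)} = (-1)^2 d^2/ds^2[G(s)] with G(s) = 1/(s - 1):
differentiating 2 times and applying the sign gives 2/(s - 1)^3.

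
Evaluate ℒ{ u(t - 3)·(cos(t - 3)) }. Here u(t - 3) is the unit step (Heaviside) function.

By the second shifting theorem, L{u(t - c)·g(t - c)} = e^(-cs)·G(s) with c = 3 and G(s) = L{g(t)}.
L{cos(t)} = s/(s^2 + 1).

s*exp(-3*s)/(s^2 + 1)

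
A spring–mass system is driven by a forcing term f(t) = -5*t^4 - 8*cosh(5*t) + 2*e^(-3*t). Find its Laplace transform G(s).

G(s) = -8*s/(s^2 - 25) + 2/(s + 3) - 120/s^5

By linearity of the Laplace transform, transform each term separately.
(-5)·[L{t^4} = 4!/s^5 = 24/s^5]; (-8)·[L{cosh(5t)} = s/(s^2 - 25)]; (2)·[L{e^(-3t)} = 1/(s + 3)].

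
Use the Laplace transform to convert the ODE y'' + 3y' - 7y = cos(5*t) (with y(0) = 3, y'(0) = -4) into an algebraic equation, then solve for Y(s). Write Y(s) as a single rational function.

Y(s) = (3*s^3 + 5*s^2 + 76*s + 125)/(s^4 + 3*s^3 + 18*s^2 + 75*s - 175)

Laplace-transform each side.
The derivative rules (L{y''} = s^2 Y - s·y(0) - y'(0) and L{y'} = sY - y(0), with y(0) = 3, y'(0) = -4) turn the left side into (s^2 + 3*s - 7)Y - (3*s + 5).
The right side is L{cos(5*t)} = s/(s^2 + 25).
So (s^2 + 3*s - 7)Y = s/(s^2 + 25) + (3*s + 5).
Solve for Y(s) and write it as one ratio of polynomials.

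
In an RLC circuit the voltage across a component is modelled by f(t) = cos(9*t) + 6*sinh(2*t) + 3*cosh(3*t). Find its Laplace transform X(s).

By linearity of the Laplace transform, transform each term separately.
(3)·[L{cosh(3t)} = s/(s^2 - 9)]; (6)·[L{sinh(2t)} = 2/(s^2 - 4)]; L{cos(9t)} = s/(s^2 + 81).

X(s) = s/(s^2 + 81) + 3*s/(s^2 - 9) + 12/(s^2 - 4)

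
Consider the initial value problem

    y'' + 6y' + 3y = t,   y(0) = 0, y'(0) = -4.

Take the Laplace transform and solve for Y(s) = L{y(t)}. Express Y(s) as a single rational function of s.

Apply the Laplace transform to the equation.
Using L{y''} = s^2 Y - s·y(0) - y'(0) and L{y'} = sY - y(0), with y(0) = 0, y'(0) = -4, the left side becomes (s^2 + 6*s + 3)Y - (-4).
The right side is L{t} = s^(-2).
So (s^2 + 6*s + 3)Y = s^(-2) + (-4).
Solve for Y(s) and write it as one ratio of polynomials.

Y(s) = (-4*s^2 + 1)/(s^4 + 6*s^3 + 3*s^2)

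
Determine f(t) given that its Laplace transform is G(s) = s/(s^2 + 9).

Since L{cos(3t)} = s/(s^2 + 9), the inverse is cos(3*t).

f(t) = cos(3*t)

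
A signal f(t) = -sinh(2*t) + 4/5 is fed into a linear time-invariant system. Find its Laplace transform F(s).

F(s) = -2/(s^2 - 4) + 4/(5*s)

The transform is linear, so treat each term independently.
L{4/5} = (4/5)/s; (-1)·[L{sinh(2t)} = 2/(s^2 - 4)].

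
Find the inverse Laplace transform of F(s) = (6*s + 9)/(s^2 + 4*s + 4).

-3*t*exp(-2*t) + 6*exp(-2*t)

Factor the denominator: s^2 + 4*s + 4 = (s + 2)^2.
Partial fraction decomposition gives [6/(s + 2)] + [-3/(s + 2)^2].
Invert each term: 6/(s + 2) ↔ 6e^(-2t); -3/(s + 2)^2 ↔ -3t·e^(-2t).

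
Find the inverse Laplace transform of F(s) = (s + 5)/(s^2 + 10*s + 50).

Rewrite the denominator: s^2 + 10*s + 50 = (s + 5)^2 + 25.
The form in (s + 5) signals a first-shifting-theorem factor e^(-5t).
Since L{cos(5t)} = s/(s^2 + 25), the inverse is exp(-5*t)*cos(5*t).

exp(-5*t)*cos(5*t)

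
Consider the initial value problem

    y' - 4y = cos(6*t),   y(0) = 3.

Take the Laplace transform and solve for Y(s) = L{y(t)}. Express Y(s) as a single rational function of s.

Y(s) = (3*s^2 + s + 108)/(s^3 - 4*s^2 + 36*s - 144)

Transform both sides with L{·}.
The derivative rules (L{y'} = sY - y(0) = sY - 3) turn the left side into (s - 4)Y - (3).
The right side is L{cos(6*t)} = s/(s^2 + 36).
So (s - 4)Y = s/(s^2 + 36) + (3).
Isolate Y and clear denominators.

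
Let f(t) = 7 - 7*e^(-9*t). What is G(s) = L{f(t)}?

Apply the Laplace transform termwise.
L{7} = 7/s; (-7)·[L{e^(-9t)} = 1/(s + 9)].

G(s) = -7/(s + 9) + 7/s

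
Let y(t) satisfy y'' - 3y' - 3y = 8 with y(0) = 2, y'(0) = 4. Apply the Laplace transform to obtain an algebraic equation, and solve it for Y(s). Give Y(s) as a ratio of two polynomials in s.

Take the Laplace transform of both sides.
The derivative rules (L{y''} = s^2 Y - s·y(0) - y'(0) and L{y'} = sY - y(0), with y(0) = 2, y'(0) = 4) turn the left side into (s^2 - 3*s - 3)Y - (2*s - 2).
The right side is L{8} = 8/s.
So (s^2 - 3*s - 3)Y = 8/s + (2*s - 2).
Solve for Y(s) and write it as one ratio of polynomials.

Y(s) = (2*s^2 - 2*s + 8)/(s^3 - 3*s^2 - 3*s)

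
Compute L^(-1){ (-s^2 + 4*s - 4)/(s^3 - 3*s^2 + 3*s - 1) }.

Factor the denominator: s^3 - 3*s^2 + 3*s - 1 = (s - 1)^3.
Partial fraction decomposition gives [-1/(s - 1)] + [2/(s - 1)^2] + [-1/(s - 1)^3].
Invert each term: -1/(s - 1) ↔ -e^(t); 2/(s - 1)^2 ↔ 2t·e^(t); -1/(s - 1)^3 ↔ (-1/2)t^2·e^(t).

-t^2*exp(t)/2 + 2*t*exp(t) - exp(t)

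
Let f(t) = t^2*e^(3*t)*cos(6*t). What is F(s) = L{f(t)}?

F(s) = 2*(s - 3)*(s^2 - 6*s - 99)/(s^2 - 6*s + 45)^3

L{cos(6t)} = s/(s^2 + 36).
Multiplying by e^(3t) shifts s → s - 3, so L{e^(3*t)*cos(6*t)} = (s - 3)/((s - 3)^2 + 36).
Then apply L{t^2·g(t)} = (-1)^2 d^2/ds^2[G(s)] with G(s) = (s - 3)/((s - 3)^2 + 36):
differentiating 2 times and applying the sign gives 2*(s - 3)*(s^2 - 6*s - 99)/(s^2 - 6*s + 45)^3.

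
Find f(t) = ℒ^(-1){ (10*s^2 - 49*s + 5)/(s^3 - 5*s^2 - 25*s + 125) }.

Factor the denominator: s^3 - 5*s^2 - 25*s + 125 = (s - 5)^2*(s + 5).
Partial fraction decomposition gives [5/(s - 5)] + [(s - 5)^(-2)] + [5/(s + 5)].
Invert each term: 5/(s - 5) ↔ 5e^(5t); 1/(s - 5)^2 ↔ t·e^(5t); 5/(s + 5) ↔ 5e^(-5t).

f(t) = t*exp(5*t) + 5*exp(5*t) + 5*exp(-5*t)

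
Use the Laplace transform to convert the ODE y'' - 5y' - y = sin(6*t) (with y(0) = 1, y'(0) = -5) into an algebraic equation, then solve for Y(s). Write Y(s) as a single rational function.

Laplace-transform each side.
With L{y''} = s^2 Y - s·y(0) - y'(0) and L{y'} = sY - y(0), with y(0) = 1, y'(0) = -5: the LHS transforms to (s^2 - 5*s - 1)Y - (s - 10).
The right side is L{sin(6*t)} = 6/(s^2 + 36).
So (s^2 - 5*s - 1)Y = 6/(s^2 + 36) + (s - 10).
Isolate Y and clear denominators.

Y(s) = (s^3 - 10*s^2 + 36*s - 354)/(s^4 - 5*s^3 + 35*s^2 - 180*s - 36)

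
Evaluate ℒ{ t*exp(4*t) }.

L{e^(4t)} = 1/(s - 4).
Then apply L{t·g(t)} = -d/ds[G(s)] with G(s) = 1/(s - 4):
differentiating 1 time and applying the sign gives (s - 4)^(-2).

(s - 4)^(-2)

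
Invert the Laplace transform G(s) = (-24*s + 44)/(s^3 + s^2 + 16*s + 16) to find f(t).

f(t) = -5*sin(4*t) - 4*cos(4*t) + 4*exp(-t)

Factor the denominator: s^3 + s^2 + 16*s + 16 = (s + 1)*(s^2 + 16).
Partial fraction decomposition gives [4/(s + 1)] + [-4*s/(s^2 + 16)] + [-20/(s^2 + 16)].
Invert each term: 4/(s + 1) ↔ 4e^(-t); -4·s/(s^2 + 16) ↔ -4cos(4t); -5·4/(s^2 + 16) ↔ -5sin(4t).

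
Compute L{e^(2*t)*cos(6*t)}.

(s - 2)/((s - 2)^2 + 36)

L{cos(6t)} = s/(s^2 + 36).
By the first shifting theorem, multiplying by e^(2t) replaces s with s - 2.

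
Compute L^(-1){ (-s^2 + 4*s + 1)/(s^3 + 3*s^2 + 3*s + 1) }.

Factor the denominator: s^3 + 3*s^2 + 3*s + 1 = (s + 1)^3.
Partial fraction decomposition gives [-1/(s + 1)] + [6/(s + 1)^2] + [-4/(s + 1)^3].
Invert each term: -1/(s + 1) ↔ -e^(-t); 6/(s + 1)^2 ↔ 6t·e^(-t); -4/(s + 1)^3 ↔ (-2)t^2·e^(-t).

-2*t^2*exp(-t) + 6*t*exp(-t) - exp(-t)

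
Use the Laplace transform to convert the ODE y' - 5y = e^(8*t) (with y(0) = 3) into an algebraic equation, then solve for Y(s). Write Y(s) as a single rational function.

Y(s) = (3*s - 23)/(s^2 - 13*s + 40)

Apply the Laplace transform to the equation.
Using L{y'} = sY - y(0) = sY - 3, the left side becomes (s - 5)Y - (3).
The right side is L{e^(8*t)} = 1/(s - 8).
So (s - 5)Y = 1/(s - 8) + (3).
Solve for Y(s) and write it as one ratio of polynomials.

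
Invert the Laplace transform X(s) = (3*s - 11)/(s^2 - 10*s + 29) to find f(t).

f(t) = 2*exp(5*t)*sin(2*t) + 3*exp(5*t)*cos(2*t)

Complete the square in the denominator: s^2 - 10*s + 29 = (s - 5)^2 + 2^2.
Split the numerator to match: 3*s - 11 = 3·(s - 5) + 2·2.
Invert each term: 3·(s - 5)/((s - 5)^2 + 4) ↔ 3e^(5t)cos(2t); 2·2/((s - 5)^2 + 4) ↔ 2e^(5t)sin(2t).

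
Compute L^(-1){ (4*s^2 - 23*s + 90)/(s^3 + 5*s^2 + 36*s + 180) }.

-3*sin(6*t) - cos(6*t) + 5*exp(-5*t)

Factor the denominator: s^3 + 5*s^2 + 36*s + 180 = (s + 5)*(s^2 + 36).
Partial fraction decomposition gives [5/(s + 5)] + [-s/(s^2 + 36)] + [-18/(s^2 + 36)].
Invert each term: 5/(s + 5) ↔ 5e^(-5t); -1·s/(s^2 + 36) ↔ -cos(6t); -3·6/(s^2 + 36) ↔ -3sin(6t).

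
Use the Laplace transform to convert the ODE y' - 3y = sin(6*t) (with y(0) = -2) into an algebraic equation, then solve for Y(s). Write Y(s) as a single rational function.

Y(s) = (-2*s^2 - 66)/(s^3 - 3*s^2 + 36*s - 108)

Laplace-transform each side.
Using L{y'} = sY - y(0) = sY - (-2), the left side becomes (s - 3)Y - (-2).
The right side is L{sin(6*t)} = 6/(s^2 + 36).
So (s - 3)Y = 6/(s^2 + 36) + (-2).
Divide through and combine into a single rational function.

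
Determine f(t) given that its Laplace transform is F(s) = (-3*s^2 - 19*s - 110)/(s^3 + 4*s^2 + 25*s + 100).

Factor the denominator: s^3 + 4*s^2 + 25*s + 100 = (s + 4)*(s^2 + 25).
Partial fraction decomposition gives [-2/(s + 4)] + [-s/(s^2 + 25)] + [-15/(s^2 + 25)].
Invert each term: -2/(s + 4) ↔ -2e^(-4t); -1·s/(s^2 + 25) ↔ -cos(5t); -3·5/(s^2 + 25) ↔ -3sin(5t).

f(t) = -3*sin(5*t) - cos(5*t) - 2*exp(-4*t)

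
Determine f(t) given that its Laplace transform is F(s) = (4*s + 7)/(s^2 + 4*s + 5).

f(t) = -exp(-2*t)*sin(t) + 4*exp(-2*t)*cos(t)

Complete the square in the denominator: s^2 + 4*s + 5 = (s + 2)^2 + 1^2.
Split the numerator to match: 4*s + 7 = 4·(s + 2) - 1·1.
Invert each term: 4·(s + 2)/((s + 2)^2 + 1) ↔ 4e^(-2t)cos(t); -1·1/((s + 2)^2 + 1) ↔ -e^(-2t)sin(t).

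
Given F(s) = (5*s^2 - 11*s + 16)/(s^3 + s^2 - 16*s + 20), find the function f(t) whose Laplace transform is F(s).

f(t) = 2*t*exp(2*t) + exp(2*t) + 4*exp(-5*t)

Factor the denominator: s^3 + s^2 - 16*s + 20 = (s - 2)^2*(s + 5).
Partial fraction decomposition gives [1/(s - 2)] + [2/(s - 2)^2] + [4/(s + 5)].
Invert each term: 1/(s - 2) ↔ e^(2t); 2/(s - 2)^2 ↔ 2t·e^(2t); 4/(s + 5) ↔ 4e^(-5t).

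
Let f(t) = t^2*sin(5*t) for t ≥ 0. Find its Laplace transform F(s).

L{sin(5t)} = 5/(s^2 + 25).
Then apply L{t^2·g(t)} = (-1)^2 d^2/ds^2[G(s)] with G(s) = 5/(s^2 + 25):
differentiating 2 times and applying the sign gives 10*(3*s^2 - 25)/(s^2 + 25)^3.

F(s) = 10*(3*s^2 - 25)/(s^2 + 25)^3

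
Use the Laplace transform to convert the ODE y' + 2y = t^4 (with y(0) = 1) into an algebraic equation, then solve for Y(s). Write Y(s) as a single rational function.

Laplace-transform each side.
With L{y'} = sY - y(0) = sY - 1: the LHS transforms to (s + 2)Y - (1).
The right side is L{t^4} = 24/s^5.
So (s + 2)Y = 24/s^5 + (1).
Divide through and combine into a single rational function.

Y(s) = (s^5 + 24)/(s^6 + 2*s^5)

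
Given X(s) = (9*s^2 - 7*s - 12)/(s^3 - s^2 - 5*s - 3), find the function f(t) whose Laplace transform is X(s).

Factor the denominator: s^3 - s^2 - 5*s - 3 = (s - 3)*(s + 1)^2.
Partial fraction decomposition gives [6/(s + 1)] + [-1/(s + 1)^2] + [3/(s - 3)].
Invert each term: 6/(s + 1) ↔ 6e^(-t); -1/(s + 1)^2 ↔ -t·e^(-t); 3/(s - 3) ↔ 3e^(3t).

f(t) = -t*exp(-t) + 3*exp(3*t) + 6*exp(-t)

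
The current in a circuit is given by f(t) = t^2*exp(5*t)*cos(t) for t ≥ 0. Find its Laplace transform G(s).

G(s) = 2*(s - 5)*(s^2 - 10*s + 22)/(s^2 - 10*s + 26)^3

L{cos(t)} = s/(s^2 + 1).
Multiplying by e^(5t) shifts s → s - 5, so L{exp(5*t)*cos(t)} = (s - 5)/((s - 5)^2 + 1).
Then apply L{t^2·g(t)} = (-1)^2 d^2/ds^2[H(s)] with H(s) = (s - 5)/((s - 5)^2 + 1):
differentiating 2 times and applying the sign gives 2*(s - 5)*(s^2 - 10*s + 22)/(s^2 - 10*s + 26)^3.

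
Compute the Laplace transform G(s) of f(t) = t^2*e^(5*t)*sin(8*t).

L{sin(8t)} = 8/(s^2 + 64).
Multiplying by e^(5t) shifts s → s - 5, so L{e^(5*t)*sin(8*t)} = 8/((s - 5)^2 + 64).
Then apply L{t^2·g(t)} = (-1)^2 d^2/ds^2[H(s)] with H(s) = 8/((s - 5)^2 + 64):
differentiating 2 times and applying the sign gives 16*(3*s^2 - 30*s + 11)/(s^2 - 10*s + 89)^3.

G(s) = 16*(3*s^2 - 30*s + 11)/(s^2 - 10*s + 89)^3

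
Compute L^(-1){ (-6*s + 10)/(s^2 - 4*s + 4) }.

Factor the denominator: s^2 - 4*s + 4 = (s - 2)^2.
Partial fraction decomposition gives [-6/(s - 2)] + [-2/(s - 2)^2].
Invert each term: -6/(s - 2) ↔ -6e^(2t); -2/(s - 2)^2 ↔ -2t·e^(2t).

-2*t*exp(2*t) - 6*exp(2*t)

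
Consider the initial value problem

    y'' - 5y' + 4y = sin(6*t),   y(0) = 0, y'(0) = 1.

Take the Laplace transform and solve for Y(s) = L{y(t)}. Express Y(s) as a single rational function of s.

Y(s) = (s^2 + 42)/(s^4 - 5*s^3 + 40*s^2 - 180*s + 144)

Laplace-transform each side.
Using L{y''} = s^2 Y - s·y(0) - y'(0) and L{y'} = sY - y(0), with y(0) = 0, y'(0) = 1, the left side becomes (s^2 - 5*s + 4)Y - (1).
The right side is L{sin(6*t)} = 6/(s^2 + 36).
So (s^2 - 5*s + 4)Y = 6/(s^2 + 36) + (1).
Isolate Y and clear denominators.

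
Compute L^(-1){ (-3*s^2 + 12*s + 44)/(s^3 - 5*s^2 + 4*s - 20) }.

Factor the denominator: s^3 - 5*s^2 + 4*s - 20 = (s - 5)*(s^2 + 4).
Partial fraction decomposition gives [1/(s - 5)] + [-4*s/(s^2 + 4)] + [-8/(s^2 + 4)].
Invert each term: 1/(s - 5) ↔ e^(5t); -4·s/(s^2 + 4) ↔ -4cos(2t); -4·2/(s^2 + 4) ↔ -4sin(2t).

exp(5*t) - 4*sin(2*t) - 4*cos(2*t)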